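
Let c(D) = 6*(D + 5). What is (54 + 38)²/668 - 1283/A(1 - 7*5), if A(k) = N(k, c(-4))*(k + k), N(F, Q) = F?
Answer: 4677931/386104 ≈ 12.116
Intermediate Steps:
c(D) = 30 + 6*D (c(D) = 6*(5 + D) = 30 + 6*D)
A(k) = 2*k² (A(k) = k*(k + k) = k*(2*k) = 2*k²)
(54 + 38)²/668 - 1283/A(1 - 7*5) = (54 + 38)²/668 - 1283*1/(2*(1 - 7*5)²) = 92²*(1/668) - 1283*1/(2*(1 - 35)²) = 8464*(1/668) - 1283/(2*(-34)²) = 2116/167 - 1283/(2*1156) = 2116/167 - 1283/2312 = 4677931/386104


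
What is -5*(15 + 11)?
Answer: -130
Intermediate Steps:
-5*(15 + 11) = -5*26 = -130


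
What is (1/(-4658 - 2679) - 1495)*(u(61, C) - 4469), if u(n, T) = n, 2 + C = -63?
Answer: 1667260032/253 ≈ 6.5900e+6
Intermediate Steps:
C = -65 (C = -2 - 63 = -65)
(1/(-4658 - 2679) - 1495)*(u(61, C) - 4469) = (1/(-4658 - 2679) - 1495)*(61 - 4469) = (1/(-7337) - 1495)*(-4408) = (-1/7337 - 1495)*(-4408) = -10968816/7337*(-4408) = 1667260032/253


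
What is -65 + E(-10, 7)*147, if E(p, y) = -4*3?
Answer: -1829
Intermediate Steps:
E(p, y) = -12
-65 + E(-10, 7)*147 = -65 - 12*147 = -65 - 1764 = -1829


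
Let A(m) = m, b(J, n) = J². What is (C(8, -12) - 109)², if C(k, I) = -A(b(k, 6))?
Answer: 29929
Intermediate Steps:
C(k, I) = -k²
(C(8, -12) - 109)² = (-1*8² - 109)² = (-1*64 - 109)² = (-64 - 109)² = (-173)² = 29929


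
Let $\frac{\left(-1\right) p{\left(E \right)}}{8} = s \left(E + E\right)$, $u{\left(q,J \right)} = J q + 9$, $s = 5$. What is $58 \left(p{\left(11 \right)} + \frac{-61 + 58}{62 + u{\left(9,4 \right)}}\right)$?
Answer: $- \frac{5461454}{107} \approx -51042.0$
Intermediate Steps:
$u{\left(q,J \right)} = 9 + J q$
$p{\left(E \right)} = - 80 E$ ($p{\left(E \right)} = - 8 \cdot 5 \left(E + E\right) = - 8 \cdot 5 \cdot 2 E = - 8 \cdot 10 E = - 80 E$)
$58 \left(p{\left(11 \right)} + \frac{-61 + 58}{62 + u{\left(9,4 \right)}}\right) = 58 \left(\left(-80\right) 11 + \frac{-61 + 58}{62 + \left(9 + 4 \cdot 9\right)}\right) = 58 \left(-880 - \frac{3}{62 + \left(9 + 36\right)}\right) = 58 \left(-880 - \frac{3}{62 + 45}\right) = 58 \left(-880 - \frac{3}{107}\right) = 58 \left(- \frac{94163}{107}\right) = - \frac{5461454}{107}$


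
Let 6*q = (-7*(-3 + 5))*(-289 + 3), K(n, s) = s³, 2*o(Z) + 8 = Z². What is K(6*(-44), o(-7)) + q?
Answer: 222779/24 ≈ 9282.5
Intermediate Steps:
o(Z) = -4 + Z²/2
q = 2002/3 (q = ((-7*(-3 + 5))*(-289 + 3))/6 = (-7*2*(-286))/6 = (-14*(-286))/6 = (⅙)*4004 = 2002/3 ≈ 667.33)
K(6*(-44), o(-7)) + q = (-4 + (½)*(-7)²)³ + 2002/3 = (-4 + (½)*49)³ + 2002/3 = (-4 + 49/2)³ + 2002/3 = (41/2)³ + 2002/3 = 68921/8 + 2002/3 = 222779/24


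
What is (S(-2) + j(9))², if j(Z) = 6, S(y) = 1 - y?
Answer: 81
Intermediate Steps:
(S(-2) + j(9))² = ((1 - 1*(-2)) + 6)² = ((1 + 2) + 6)² = (3 + 6)² = 9² = 81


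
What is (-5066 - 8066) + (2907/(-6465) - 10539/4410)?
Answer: -2773946743/211190 ≈ -13135.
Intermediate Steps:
(-5066 - 8066) + (2907/(-6465) - 10539/4410) = -13132 + (2907*(-1/6465) - 10539*1/4410) = -13132 + (-969/2155 - 1171/490) = -13132 - 599663/211190 = -2773946743/211190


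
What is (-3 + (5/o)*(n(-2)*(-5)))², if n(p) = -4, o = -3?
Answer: 11881/9 ≈ 1320.1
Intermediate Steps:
(-3 + (5/o)*(n(-2)*(-5)))² = (-3 + (5/(-3))*(-4*(-5)))² = (-3 + (5*(-⅓))*20)² = (-3 - 5/3*20)² = (-3 - 100/3)² = (-109/3)² = 11881/9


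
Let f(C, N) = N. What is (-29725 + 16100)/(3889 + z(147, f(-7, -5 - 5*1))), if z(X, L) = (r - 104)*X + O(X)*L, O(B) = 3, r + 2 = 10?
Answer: 13625/10253 ≈ 1.3289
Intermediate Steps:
r = 8 (r = -2 + 10 = 8)
z(X, L) = -96*X + 3*L (z(X, L) = (8 - 104)*X + 3*L = -96*X + 3*L)
(-29725 + 16100)/(3889 + z(147, f(-7, -5 - 5*1))) = (-29725 + 16100)/(3889 + (-96*147 + 3*(-5 - 5*1))) = -13625/(3889 + (-14112 + 3*(-5 - 5))) = -13625/(3889 + (-14112 + 3*(-10))) = -13625/(3889 + (-14112 - 30)) = -13625/(3889 - 14142) = -13625/(-10253) = -13625*(-1/10253) = 13625/10253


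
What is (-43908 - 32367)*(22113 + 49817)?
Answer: -5486460750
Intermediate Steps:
(-43908 - 32367)*(22113 + 49817) = -76275*71930 = -5486460750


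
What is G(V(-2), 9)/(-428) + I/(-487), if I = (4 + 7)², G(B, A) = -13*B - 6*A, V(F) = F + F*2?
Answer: -15869/52109 ≈ -0.30453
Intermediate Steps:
V(F) = 3*F (V(F) = F + 2*F = 3*F)
I = 121 (I = 11² = 121)
G(V(-2), 9)/(-428) + I/(-487) = (-39*(-2) - 6*9)/(-428) + 121/(-487) = (-13*(-6) - 54)*(-1/428) + 121*(-1/487) = (78 - 54)*(-1/428) - 121/487 = 24*(-1/428) - 121/487 = -6/107 - 121/487 = -15869/52109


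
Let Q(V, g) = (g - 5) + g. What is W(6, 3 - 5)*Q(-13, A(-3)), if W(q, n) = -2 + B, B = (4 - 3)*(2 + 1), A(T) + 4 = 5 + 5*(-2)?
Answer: -23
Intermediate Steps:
A(T) = -9 (A(T) = -4 + (5 + 5*(-2)) = -4 + (5 - 10) = -4 - 5 = -9)
B = 3 (B = 1*3 = 3)
Q(V, g) = -5 + 2*g (Q(V, g) = (-5 + g) + g = -5 + 2*g)
W(q, n) = 1 (W(q, n) = -2 + 3 = 1)
W(6, 3 - 5)*Q(-13, A(-3)) = 1*(-5 + 2*(-9)) = 1*(-5 - 18) = 1*(-23) = -23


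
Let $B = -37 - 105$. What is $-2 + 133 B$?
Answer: $-18888$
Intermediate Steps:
$B = -142$ ($B = -37 - 105 = -142$)
$-2 + 133 B = -2 + 133 \left(-142\right) = -2 - 18886 = -18888$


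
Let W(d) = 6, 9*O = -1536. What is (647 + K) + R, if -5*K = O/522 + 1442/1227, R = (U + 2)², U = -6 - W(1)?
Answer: 1195850887/1601235 ≈ 746.83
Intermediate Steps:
O = -512/3 (O = (⅑)*(-1536) = -512/3 ≈ -170.67)
U = -12 (U = -6 - 1*6 = -6 - 6 = -12)
R = 100 (R = (-12 + 2)² = (-10)² = 100)
K = -271658/1601235 (K = -(-512/3/522 + 1442/1227)/5 = -(-512/3*1/522 + 1442*(1/1227))/5 = -(-256/783 + 1442/1227)/5 = -⅕*271658/320247 = -271658/1601235 ≈ -0.16966)
(647 + K) + R = (647 - 271658/1601235) + 100 = 1035727387/1601235 + 100 = 1195850887/1601235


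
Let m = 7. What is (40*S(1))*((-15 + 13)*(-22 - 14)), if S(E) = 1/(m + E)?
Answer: 360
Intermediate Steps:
S(E) = 1/(7 + E)
(40*S(1))*((-15 + 13)*(-22 - 14)) = (40/(7 + 1))*((-15 + 13)*(-22 - 14)) = (40/8)*(-2*(-36)) = (40*(1/8))*72 = 5*72 = 360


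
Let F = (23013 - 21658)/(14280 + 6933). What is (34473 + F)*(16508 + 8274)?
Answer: 18122509191328/21213 ≈ 8.5431e+8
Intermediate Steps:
F = 1355/21213 ≈ 0.063876
(34473 + F)*(16508 + 8274) = (34473 + 1355/21213)*(16508 + 8274) = (731277104/21213)*24782 = 18122509191328/21213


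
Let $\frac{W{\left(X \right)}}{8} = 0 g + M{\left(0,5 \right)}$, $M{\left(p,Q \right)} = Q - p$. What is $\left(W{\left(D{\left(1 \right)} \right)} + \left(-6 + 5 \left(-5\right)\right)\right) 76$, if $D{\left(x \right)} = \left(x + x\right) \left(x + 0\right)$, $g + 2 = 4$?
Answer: $684$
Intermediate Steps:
$g = 2$ ($g = -2 + 4 = 2$)
$D{\left(x \right)} = 2 x^{2}$ ($D{\left(x \right)} = 2 x x = 2 x^{2}$)
$W{\left(X \right)} = 40$ ($W{\left(X \right)} = 8 \left(0 \cdot 2 + \left(5 - 0\right)\right) = 8 \left(0 + \left(5 + 0\right)\right) = 8 \left(0 + 5\right) = 8 \cdot 5 = 40$)
$\left(W{\left(D{\left(1 \right)} \right)} + \left(-6 + 5 \left(-5\right)\right)\right) 76 = \left(40 + \left(-6 + 5 \left(-5\right)\right)\right) 76 = \left(40 - 31\right) 76 = 9 \cdot 76 = 684$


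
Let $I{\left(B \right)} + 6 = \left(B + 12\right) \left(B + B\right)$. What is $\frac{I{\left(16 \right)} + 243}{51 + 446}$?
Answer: $\frac{1133}{497} \approx 2.2797$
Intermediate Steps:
$I{\left(B \right)} = -6 + 2 B \left(12 + B\right)$ ($I{\left(B \right)} = -6 + \left(B + 12\right) \left(B + B\right) = -6 + \left(12 + B\right) 2 B = -6 + 2 B \left(12 + B\right)$)
$\frac{I{\left(16 \right)} + 243}{51 + 446} = \frac{\left(-6 + 2 \cdot 16^{2} + 24 \cdot 16\right) + 243}{51 + 446} = \frac{\left(-6 + 2 \cdot 256 + 384\right) + 243}{497} = \left(\left(-6 + 512 + 384\right) + 243\right) \frac{1}{497} = \left(890 + 243\right) \frac{1}{497} = 1133 \cdot \frac{1}{497} = \frac{1133}{497}$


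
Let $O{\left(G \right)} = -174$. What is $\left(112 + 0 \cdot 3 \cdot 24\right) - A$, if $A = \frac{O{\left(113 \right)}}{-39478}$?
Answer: $\frac{2210681}{19739} \approx 112.0$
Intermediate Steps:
$A = \frac{87}{19739}$ ($A = - \frac{174}{-39478} = \left(-174\right) \left(- \frac{1}{39478}\right) = \frac{87}{19739} \approx 0.0044075$)
$\left(112 + 0 \cdot 3 \cdot 24\right) - A = \left(112 + 0 \cdot 3 \cdot 24\right) - \frac{87}{19739} = \left(112 + 0 \cdot 72\right) - \frac{87}{19739} = \left(112 + 0\right) - \frac{87}{19739} = 112 - \frac{87}{19739} = \frac{2210681}{19739}$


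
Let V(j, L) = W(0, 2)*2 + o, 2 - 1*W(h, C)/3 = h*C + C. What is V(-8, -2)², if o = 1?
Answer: 1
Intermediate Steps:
W(h, C) = 6 - 3*C - 3*C*h (W(h, C) = 6 - 3*(h*C + C) = 6 - 3*(C*h + C) = 6 - 3*(C + C*h) = 6 + (-3*C - 3*C*h) = 6 - 3*C - 3*C*h)
V(j, L) = 1 (V(j, L) = (6 - 3*2 - 3*2*0)*2 + 1 = (6 - 6 + 0)*2 + 1 = 0*2 + 1 = 0 + 1 = 1)
V(-8, -2)² = 1² = 1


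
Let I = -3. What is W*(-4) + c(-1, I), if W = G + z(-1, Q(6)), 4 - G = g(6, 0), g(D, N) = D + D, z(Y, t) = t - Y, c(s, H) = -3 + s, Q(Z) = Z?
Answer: 0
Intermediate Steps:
g(D, N) = 2*D
G = -8 (G = 4 - 2*6 = 4 - 1*12 = 4 - 12 = -8)
W = -1 (W = -8 + (6 - 1*(-1)) = -8 + (6 + 1) = -8 + 7 = -1)
W*(-4) + c(-1, I) = -1*(-4) + (-3 - 1) = 4 - 4 = 0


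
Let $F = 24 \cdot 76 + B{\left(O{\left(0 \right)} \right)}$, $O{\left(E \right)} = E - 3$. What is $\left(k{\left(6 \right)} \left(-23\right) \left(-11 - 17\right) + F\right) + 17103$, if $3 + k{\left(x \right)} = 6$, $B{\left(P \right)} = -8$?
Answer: $20851$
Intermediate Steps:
$O{\left(E \right)} = -3 + E$ ($O{\left(E \right)} = E - 3 = -3 + E$)
$k{\left(x \right)} = 3$ ($k{\left(x \right)} = -3 + 6 = 3$)
$F = 1816$ ($F = 24 \cdot 76 - 8 = 1824 - 8 = 1816$)
$\left(k{\left(6 \right)} \left(-23\right) \left(-11 - 17\right) + F\right) + 17103 = \left(3 \left(-23\right) \left(-11 - 17\right) + 1816\right) + 17103 = \left(- 69 \left(-11 - 17\right) + 1816\right) + 17103 = \left(\left(-69\right) \left(-28\right) + 1816\right) + 17103 = \left(1932 + 1816\right) + 17103 = 3748 + 17103 = 20851$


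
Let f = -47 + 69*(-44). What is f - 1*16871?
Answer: -19954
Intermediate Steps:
f = -3083 (f = -47 - 3036 = -3083)
f - 1*16871 = -3083 - 1*16871 = -3083 - 16871 = -19954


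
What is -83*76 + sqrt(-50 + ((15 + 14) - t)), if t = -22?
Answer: -6307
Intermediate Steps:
-83*76 + sqrt(-50 + ((15 + 14) - t)) = -83*76 + sqrt(-50 + ((15 + 14) - 1*(-22))) = -6308 + sqrt(-50 + (29 + 22)) = -6308 + sqrt(-50 + 51) = -6308 + sqrt(1) = -6308 + 1 = -6307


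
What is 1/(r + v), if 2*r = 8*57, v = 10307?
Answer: 1/10535 ≈ 9.4922e-5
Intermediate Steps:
r = 228 (r = (8*57)/2 = (½)*456 = 228)
1/(r + v) = 1/(228 + 10307) = 1/10535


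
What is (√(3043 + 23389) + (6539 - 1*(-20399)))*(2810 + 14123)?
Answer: 456141154 + 135464*√413 ≈ 4.5889e+8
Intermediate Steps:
(√(3043 + 23389) + (6539 - 1*(-20399)))*(2810 + 14123) = (√26432 + (6539 + 20399))*16933 = (8*√413 + 26938)*16933 = (26938 + 8*√413)*16933 = 456141154 + 135464*√413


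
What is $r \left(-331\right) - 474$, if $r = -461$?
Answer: $152117$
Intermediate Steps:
$r \left(-331\right) - 474 = \left(-461\right) \left(-331\right) - 474 = 152591 - 474 = 152117$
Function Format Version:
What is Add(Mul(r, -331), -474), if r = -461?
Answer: 152117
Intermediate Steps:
Add(Mul(r, -331), -474) = Add(Mul(-461, -331), -474) = Add(152591, -474) = 152117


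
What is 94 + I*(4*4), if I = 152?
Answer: 2526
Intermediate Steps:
94 + I*(4*4) = 94 + 152*(4*4) = 94 + 152*16 = 94 + 2432 = 2526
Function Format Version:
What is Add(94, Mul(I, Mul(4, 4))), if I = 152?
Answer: 2526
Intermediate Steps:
Add(94, Mul(I, Mul(4, 4))) = Add(94, Mul(152, Mul(4, 4))) = Add(94, Mul(152, 16)) = Add(94, 2432) = 2526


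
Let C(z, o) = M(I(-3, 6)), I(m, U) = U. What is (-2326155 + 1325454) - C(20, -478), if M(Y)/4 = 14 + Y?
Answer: -1000781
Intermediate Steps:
M(Y) = 56 + 4*Y (M(Y) = 4*(14 + Y) = 56 + 4*Y)
C(z, o) = 80 (C(z, o) = 56 + 4*6 = 56 + 24 = 80)
(-2326155 + 1325454) - C(20, -478) = (-2326155 + 1325454) - 1*80 = -1000701 - 80 = -1000781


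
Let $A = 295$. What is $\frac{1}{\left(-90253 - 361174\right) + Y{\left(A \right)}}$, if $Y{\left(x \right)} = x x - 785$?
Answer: $- \frac{1}{365187} \approx -2.7383 \cdot 10^{-6}$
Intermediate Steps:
$Y{\left(x \right)} = -785 + x^{2}$ ($Y{\left(x \right)} = x^{2} - 785 = -785 + x^{2}$)
$\frac{1}{\left(-90253 - 361174\right) + Y{\left(A \right)}} = \frac{1}{\left(-90253 - 361174\right) - \left(785 - 295^{2}\right)} = \frac{1}{-451427 + \left(-785 + 87025\right)} = \frac{1}{-451427 + 86240} = \frac{1}{-365187} = - \frac{1}{365187}$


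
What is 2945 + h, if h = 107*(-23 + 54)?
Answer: 6262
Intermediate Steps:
h = 3317 (h = 107*31 = 3317)
2945 + h = 2945 + 3317 = 6262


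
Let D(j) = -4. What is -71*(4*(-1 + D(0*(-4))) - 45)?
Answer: 4615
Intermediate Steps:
-71*(4*(-1 + D(0*(-4))) - 45) = -71*(4*(-1 - 4) - 45) = -71*(4*(-5) - 45) = -71*(-20 - 45) = -71*(-65) = 4615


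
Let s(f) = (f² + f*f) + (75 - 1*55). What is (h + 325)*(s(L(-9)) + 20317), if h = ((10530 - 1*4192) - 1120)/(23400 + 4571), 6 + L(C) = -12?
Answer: 190875216105/27971 ≈ 6.8240e+6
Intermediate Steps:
L(C) = -18 (L(C) = -6 - 12 = -18)
s(f) = 20 + 2*f² (s(f) = (f² + f²) + (75 - 55) = 2*f² + 20 = 20 + 2*f²)
h = 5218/27971 (h = ((10530 - 4192) - 1120)/27971 = (6338 - 1120)*(1/27971) = 5218*(1/27971) = 5218/27971 ≈ 0.18655)
(h + 325)*(s(L(-9)) + 20317) = (5218/27971 + 325)*((20 + 2*(-18)²) + 20317) = 9095793*((20 + 2*324) + 20317)/27971 = 9095793*((20 + 648) + 20317)/27971 = 9095793*(668 + 20317)/27971 = (9095793/27971)*20985 = 190875216105/27971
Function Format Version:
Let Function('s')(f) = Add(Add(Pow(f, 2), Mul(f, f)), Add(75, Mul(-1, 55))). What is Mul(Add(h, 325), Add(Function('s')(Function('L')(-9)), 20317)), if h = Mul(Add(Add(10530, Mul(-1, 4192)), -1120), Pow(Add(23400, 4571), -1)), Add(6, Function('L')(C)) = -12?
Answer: Rational(190875216105, 27971) ≈ 6.8240e+6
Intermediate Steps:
Function('L')(C) = -18 (Function('L')(C) = Add(-6, -12) = -18)
Function('s')(f) = Add(20, Mul(2, Pow(f, 2))) (Function('s')(f) = Add(Add(Pow(f, 2), Pow(f, 2)), Add(75, -55)) = Add(Mul(2, Pow(f, 2)), 20) = Add(20, Mul(2, Pow(f, 2))))
h = Rational(5218, 27971) (h = Mul(Add(Add(10530, -4192), -1120), Pow(27971, -1)) = Mul(Add(6338, -1120), Rational(1, 27971)) = Mul(5218, Rational(1, 27971)) = Rational(5218, 27971) ≈ 0.18655)
Mul(Add(h, 325), Add(Function('s')(Function('L')(-9)), 20317)) = Mul(Add(Rational(5218, 27971), 325), Add(Add(20, Mul(2, Pow(-18, 2))), 20317)) = Mul(Rational(9095793, 27971), Add(Add(20, Mul(2, 324)), 20317)) = Mul(Rational(9095793, 27971), Add(Add(20, 648), 20317)) = Mul(Rational(9095793, 27971), Add(668, 20317)) = Mul(Rational(9095793, 27971), 20985) = Rational(190875216105, 27971)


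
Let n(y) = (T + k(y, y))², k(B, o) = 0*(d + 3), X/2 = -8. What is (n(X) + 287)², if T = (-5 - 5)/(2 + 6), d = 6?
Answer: 21316689/256 ≈ 83268.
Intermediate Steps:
X = -16 (X = 2*(-8) = -16)
T = -5/4 (T = -10/8 = -10*⅛ = -5/4 ≈ -1.2500)
k(B, o) = 0 (k(B, o) = 0*(6 + 3) = 0*9 = 0)
n(y) = 25/16 (n(y) = (-5/4 + 0)² = (-5/4)² = 25/16)
(n(X) + 287)² = (25/16 + 287)² = (4617/16)² = 21316689/256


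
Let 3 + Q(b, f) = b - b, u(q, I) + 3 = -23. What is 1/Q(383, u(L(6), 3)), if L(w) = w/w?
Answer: -⅓ ≈ -0.33333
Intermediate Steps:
L(w) = 1
u(q, I) = -26 (u(q, I) = -3 - 23 = -26)
Q(b, f) = -3 (Q(b, f) = -3 + (b - b) = -3 + 0 = -3)
1/Q(383, u(L(6), 3)) = 1/(-3) = -⅓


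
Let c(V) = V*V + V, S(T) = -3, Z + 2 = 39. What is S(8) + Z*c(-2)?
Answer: 71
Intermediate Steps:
Z = 37 (Z = -2 + 39 = 37)
c(V) = V + V² (c(V) = V² + V = V + V²)
S(8) + Z*c(-2) = -3 + 37*(-2*(1 - 2)) = -3 + 37*(-2*(-1)) = -3 + 37*2 = -3 + 74 = 71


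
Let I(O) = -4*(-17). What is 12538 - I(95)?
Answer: 12470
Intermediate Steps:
I(O) = 68
12538 - I(95) = 12538 - 1*68 = 12538 - 68 = 12470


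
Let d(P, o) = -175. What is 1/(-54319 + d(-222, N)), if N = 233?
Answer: -1/54494 ≈ -1.8351e-5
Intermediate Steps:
1/(-54319 + d(-222, N)) = 1/(-54319 - 175) = 1/(-54494) = -1/54494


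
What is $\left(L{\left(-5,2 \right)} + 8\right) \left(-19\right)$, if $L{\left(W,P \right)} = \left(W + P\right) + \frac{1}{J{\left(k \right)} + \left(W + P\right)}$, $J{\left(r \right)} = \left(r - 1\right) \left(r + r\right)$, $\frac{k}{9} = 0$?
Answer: $- \frac{266}{3} \approx -88.667$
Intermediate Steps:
$k = 0$ ($k = 9 \cdot 0 = 0$)
$J{\left(r \right)} = 2 r \left(-1 + r\right)$ ($J{\left(r \right)} = \left(-1 + r\right) 2 r = 2 r \left(-1 + r\right)$)
$L{\left(W,P \right)} = P + W + \frac{1}{P + W}$ ($L{\left(W,P \right)} = \left(W + P\right) + \frac{1}{2 \cdot 0 \left(-1 + 0\right) + \left(W + P\right)} = \left(P + W\right) + \frac{1}{2 \cdot 0 \left(-1\right) + \left(P + W\right)} = \left(P + W\right) + \frac{1}{0 + \left(P + W\right)} = \left(P + W\right) + \frac{1}{P + W} = P + W + \frac{1}{P + W}$)
$\left(L{\left(-5,2 \right)} + 8\right) \left(-19\right) = \left(\frac{1 + 2^{2} + \left(-5\right)^{2} + 2 \cdot 2 \left(-5\right)}{2 - 5} + 8\right) \left(-19\right) = \left(\frac{1 + 4 + 25 - 20}{-3} + 8\right) \left(-19\right) = \left(\left(- \frac{1}{3}\right) 10 + 8\right) \left(-19\right) = \left(- \frac{10}{3} + 8\right) \left(-19\right) = \frac{14}{3} \left(-19\right) = - \frac{266}{3}$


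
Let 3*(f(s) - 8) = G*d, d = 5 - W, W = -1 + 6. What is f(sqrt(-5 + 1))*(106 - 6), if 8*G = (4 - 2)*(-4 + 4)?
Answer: 800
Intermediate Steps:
W = 5
d = 0 (d = 5 - 1*5 = 5 - 5 = 0)
G = 0 (G = ((4 - 2)*(-4 + 4))/8 = (2*0)/8 = (1/8)*0 = 0)
f(s) = 8 (f(s) = 8 + (0*0)/3 = 8 + (1/3)*0 = 8 + 0 = 8)
f(sqrt(-5 + 1))*(106 - 6) = 8*(106 - 6) = 8*100 = 800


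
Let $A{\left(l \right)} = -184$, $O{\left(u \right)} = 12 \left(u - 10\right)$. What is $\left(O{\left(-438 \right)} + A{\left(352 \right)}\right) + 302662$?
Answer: $297102$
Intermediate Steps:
$O{\left(u \right)} = -120 + 12 u$ ($O{\left(u \right)} = 12 \left(-10 + u\right) = -120 + 12 u$)
$\left(O{\left(-438 \right)} + A{\left(352 \right)}\right) + 302662 = \left(\left(-120 + 12 \left(-438\right)\right) - 184\right) + 302662 = \left(\left(-120 - 5256\right) - 184\right) + 302662 = \left(-5376 - 184\right) + 302662 = -5560 + 302662 = 297102$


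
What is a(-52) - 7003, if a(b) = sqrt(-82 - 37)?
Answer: -7003 + I*sqrt(119) ≈ -7003.0 + 10.909*I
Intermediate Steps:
a(b) = I*sqrt(119) (a(b) = sqrt(-119) = I*sqrt(119))
a(-52) - 7003 = I*sqrt(119) - 7003 = -7003 + I*sqrt(119)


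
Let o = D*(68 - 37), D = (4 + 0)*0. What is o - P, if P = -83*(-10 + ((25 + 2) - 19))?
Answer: -166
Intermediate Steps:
D = 0 (D = 4*0 = 0)
o = 0 (o = 0*(68 - 37) = 0*31 = 0)
P = 166 (P = -83*(-10 + (27 - 19)) = -83*(-10 + 8) = -83*(-2) = 166)
o - P = 0 - 1*166 = 0 - 166 = -166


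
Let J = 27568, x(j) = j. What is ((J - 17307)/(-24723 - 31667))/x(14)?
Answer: -10261/789460 ≈ -0.012997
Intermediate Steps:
((J - 17307)/(-24723 - 31667))/x(14) = ((27568 - 17307)/(-24723 - 31667))/14 = (10261/(-56390))*(1/14) = (10261*(-1/56390))*(1/14) = -10261/56390*1/14 = -10261/789460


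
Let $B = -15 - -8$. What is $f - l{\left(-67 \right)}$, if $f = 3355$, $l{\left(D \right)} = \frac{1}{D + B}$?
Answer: $\frac{248271}{74} \approx 3355.0$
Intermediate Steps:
$B = -7$ ($B = -15 + 8 = -7$)
$l{\left(D \right)} = \frac{1}{-7 + D}$ ($l{\left(D \right)} = \frac{1}{D - 7} = \frac{1}{-7 + D}$)
$f - l{\left(-67 \right)} = 3355 - \frac{1}{-7 - 67} = 3355 - \frac{1}{-74} = 3355 - - \frac{1}{74} = 3355 + \frac{1}{74} = \frac{248271}{74}$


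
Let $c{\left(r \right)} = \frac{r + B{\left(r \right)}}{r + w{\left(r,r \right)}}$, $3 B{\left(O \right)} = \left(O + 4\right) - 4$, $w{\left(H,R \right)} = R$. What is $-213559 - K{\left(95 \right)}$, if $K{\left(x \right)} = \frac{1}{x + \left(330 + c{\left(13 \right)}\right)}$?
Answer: $- \frac{272714846}{1277} \approx -2.1356 \cdot 10^{5}$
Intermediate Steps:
$B{\left(O \right)} = \frac{O}{3}$ ($B{\left(O \right)} = \frac{\left(O + 4\right) - 4}{3} = \frac{\left(4 + O\right) - 4}{3} = \frac{O}{3}$)
$c{\left(r \right)} = \frac{2}{3}$ ($c{\left(r \right)} = \frac{r + \frac{r}{3}}{r + r} = \frac{\frac{4}{3} r}{2 r} = \frac{4 r}{3} \frac{1}{2 r} = \frac{2}{3}$)
$K{\left(x \right)} = \frac{1}{\frac{992}{3} + x}$ ($K{\left(x \right)} = \frac{1}{x + \left(330 + \frac{2}{3}\right)} = \frac{1}{x + \frac{992}{3}} = \frac{1}{\frac{992}{3} + x}$)
$-213559 - K{\left(95 \right)} = -213559 - \frac{3}{992 + 3 \cdot 95} = -213559 - \frac{3}{992 + 285} = -213559 - \frac{3}{1277} = - \frac{272714846}{1277}$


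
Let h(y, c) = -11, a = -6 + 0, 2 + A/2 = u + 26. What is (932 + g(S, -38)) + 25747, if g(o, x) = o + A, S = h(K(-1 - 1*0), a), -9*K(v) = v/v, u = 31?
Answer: 26778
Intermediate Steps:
A = 110 (A = -4 + 2*(31 + 26) = -4 + 2*57 = -4 + 114 = 110)
a = -6
K(v) = -1/9 (K(v) = -v/(9*v) = -1/9*1 = -1/9)
S = -11
g(o, x) = 110 + o (g(o, x) = o + 110 = 110 + o)
(932 + g(S, -38)) + 25747 = (932 + (110 - 11)) + 25747 = (932 + 99) + 25747 = 1031 + 25747 = 26778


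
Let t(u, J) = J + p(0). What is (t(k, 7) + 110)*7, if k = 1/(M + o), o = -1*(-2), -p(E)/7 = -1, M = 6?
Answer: 868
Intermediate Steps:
p(E) = 7 (p(E) = -7*(-1) = 7)
o = 2
k = ⅛ (k = 1/(6 + 2) = 1/8 = ⅛ ≈ 0.12500)
t(u, J) = 7 + J (t(u, J) = J + 7 = 7 + J)
(t(k, 7) + 110)*7 = ((7 + 7) + 110)*7 = (14 + 110)*7 = 124*7 = 868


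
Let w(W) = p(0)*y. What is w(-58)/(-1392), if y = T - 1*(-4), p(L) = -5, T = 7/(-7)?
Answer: 5/464 ≈ 0.010776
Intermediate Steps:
T = -1 (T = 7*(-⅐) = -1)
y = 3 (y = -1 - 1*(-4) = -1 + 4 = 3)
w(W) = -15 (w(W) = -5*3 = -15)
w(-58)/(-1392) = -15/(-1392) = -15*(-1/1392) = 5/464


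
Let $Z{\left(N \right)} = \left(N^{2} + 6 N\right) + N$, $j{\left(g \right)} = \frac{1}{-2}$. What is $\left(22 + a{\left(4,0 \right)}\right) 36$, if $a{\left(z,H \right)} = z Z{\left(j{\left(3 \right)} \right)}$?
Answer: $324$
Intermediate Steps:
$j{\left(g \right)} = - \frac{1}{2}$
$Z{\left(N \right)} = N^{2} + 7 N$
$a{\left(z,H \right)} = - \frac{13 z}{4}$ ($a{\left(z,H \right)} = z \left(- \frac{7 - \frac{1}{2}}{2}\right) = z \left(\left(- \frac{1}{2}\right) \frac{13}{2}\right) = z \left(- \frac{13}{4}\right) = - \frac{13 z}{4}$)
$\left(22 + a{\left(4,0 \right)}\right) 36 = \left(22 - 13\right) 36 = 9 \cdot 36 = 324$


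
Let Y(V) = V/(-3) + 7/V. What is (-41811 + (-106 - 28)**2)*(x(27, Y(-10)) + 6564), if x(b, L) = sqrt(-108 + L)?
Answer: -156584220 - 4771*I*sqrt(94830)/6 ≈ -1.5658e+8 - 2.4487e+5*I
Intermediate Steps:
Y(V) = 7/V - V/3 (Y(V) = V*(-1/3) + 7/V = -V/3 + 7/V = 7/V - V/3)
(-41811 + (-106 - 28)**2)*(x(27, Y(-10)) + 6564) = (-41811 + (-106 - 28)**2)*(sqrt(-108 + (7/(-10) - 1/3*(-10))) + 6564) = (-41811 + (-134)**2)*(sqrt(-108 + (7*(-1/10) + 10/3)) + 6564) = (-41811 + 17956)*(sqrt(-108 + (-7/10 + 10/3)) + 6564) = -23855*(sqrt(-108 + 79/30) + 6564) = -23855*(sqrt(-3161/30) + 6564) = -23855*(I*sqrt(94830)/30 + 6564) = -23855*(6564 + I*sqrt(94830)/30) = -156584220 - 4771*I*sqrt(94830)/6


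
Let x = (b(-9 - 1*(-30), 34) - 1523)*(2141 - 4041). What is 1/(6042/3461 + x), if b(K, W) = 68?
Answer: 3461/9567940542 ≈ 3.6173e-7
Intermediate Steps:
x = 2764500 (x = (68 - 1523)*(2141 - 4041) = -1455*(-1900) = 2764500)
1/(6042/3461 + x) = 1/(6042/3461 + 2764500) = 1/(9567940542/3461) = 3461/9567940542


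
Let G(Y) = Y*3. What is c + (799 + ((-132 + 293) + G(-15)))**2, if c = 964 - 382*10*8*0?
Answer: 838189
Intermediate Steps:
G(Y) = 3*Y
c = 964 (c = 964 - 30560*0 = 964 - 382*0 = 964 + 0 = 964)
c + (799 + ((-132 + 293) + G(-15)))**2 = 964 + (799 + ((-132 + 293) + 3*(-15)))**2 = 964 + (799 + (161 - 45))**2 = 964 + (799 + 116)**2 = 964 + 915**2 = 964 + 837225 = 838189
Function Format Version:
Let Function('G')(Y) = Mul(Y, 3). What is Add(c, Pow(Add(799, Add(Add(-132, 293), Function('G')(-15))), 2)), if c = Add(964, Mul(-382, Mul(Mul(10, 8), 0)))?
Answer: 838189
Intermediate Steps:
Function('G')(Y) = Mul(3, Y)
c = 964 (c = Add(964, Mul(-382, Mul(80, 0))) = Add(964, Mul(-382, 0)) = Add(964, 0) = 964)
Add(c, Pow(Add(799, Add(Add(-132, 293), Function('G')(-15))), 2)) = Add(964, Pow(Add(799, Add(Add(-132, 293), Mul(3, -15))), 2)) = Add(964, Pow(Add(799, Add(161, -45)), 2)) = Add(964, Pow(Add(799, 116), 2)) = Add(964, Pow(915, 2)) = Add(964, 837225) = 838189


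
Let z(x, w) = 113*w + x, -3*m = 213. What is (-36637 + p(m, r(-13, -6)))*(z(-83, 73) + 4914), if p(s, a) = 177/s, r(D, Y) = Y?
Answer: -34026364320/71 ≈ -4.7924e+8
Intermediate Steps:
m = -71 (m = -⅓*213 = -71)
z(x, w) = x + 113*w
(-36637 + p(m, r(-13, -6)))*(z(-83, 73) + 4914) = (-36637 + 177/(-71))*((-83 + 113*73) + 4914) = (-36637 + 177*(-1/71))*((-83 + 8249) + 4914) = (-36637 - 177/71)*(8166 + 4914) = -2601404/71*13080 = -34026364320/71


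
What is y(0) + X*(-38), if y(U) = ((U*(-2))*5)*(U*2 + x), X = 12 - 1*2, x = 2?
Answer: -380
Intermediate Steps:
X = 10 (X = 12 - 2 = 10)
y(U) = -10*U*(2 + 2*U) (y(U) = ((U*(-2))*5)*(U*2 + 2) = (-2*U*5)*(2*U + 2) = (-10*U)*(2 + 2*U) = -10*U*(2 + 2*U))
y(0) + X*(-38) = -20*0*(1 + 0) + 10*(-38) = -20*0*1 - 380 = 0 - 380 = -380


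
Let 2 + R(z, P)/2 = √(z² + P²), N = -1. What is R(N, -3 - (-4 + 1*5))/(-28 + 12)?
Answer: ¼ - √17/8 ≈ -0.26539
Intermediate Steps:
R(z, P) = -4 + 2*√(P² + z²) (R(z, P) = -4 + 2*√(z² + P²) = -4 + 2*√(P² + z²))
R(N, -3 - (-4 + 1*5))/(-28 + 12) = (-4 + 2*√((-3 - (-4 + 1*5))² + (-1)²))/(-28 + 12) = (-4 + 2*√((-3 - (-4 + 5))² + 1))/(-16) = -(-4 + 2*√((-3 - 1*1)² + 1))/16 = -(-4 + 2*√((-3 - 1)² + 1))/16 = -(-4 + 2*√((-4)² + 1))/16 = -(-4 + 2*√(16 + 1))/16 = -(-4 + 2*√17)/16 = ¼ - √17/8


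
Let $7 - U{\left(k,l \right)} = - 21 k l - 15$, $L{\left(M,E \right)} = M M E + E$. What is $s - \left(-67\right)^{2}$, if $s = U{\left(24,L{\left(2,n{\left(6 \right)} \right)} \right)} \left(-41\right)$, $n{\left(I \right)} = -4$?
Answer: $407889$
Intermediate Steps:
$L{\left(M,E \right)} = E + E M^{2}$ ($L{\left(M,E \right)} = M^{2} E + E = E M^{2} + E = E + E M^{2}$)
$U{\left(k,l \right)} = 22 + 21 k l$ ($U{\left(k,l \right)} = 7 - \left(- 21 k l - 15\right) = 7 - \left(-15 - 21 k l\right) = 7 + \left(15 + 21 k l\right) = 22 + 21 k l$)
$s = 412378$ ($s = \left(22 + 21 \cdot 24 \left(- 4 \left(1 + 2^{2}\right)\right)\right) \left(-41\right) = \left(22 + 21 \cdot 24 \left(- 4 \left(1 + 4\right)\right)\right) \left(-41\right) = \left(22 + 21 \cdot 24 \left(\left(-4\right) 5\right)\right) \left(-41\right) = \left(22 + 21 \cdot 24 \left(-20\right)\right) \left(-41\right) = \left(22 - 10080\right) \left(-41\right) = \left(-10058\right) \left(-41\right) = 412378$)
$s - \left(-67\right)^{2} = 412378 - \left(-67\right)^{2} = 412378 - 4489 = 407889$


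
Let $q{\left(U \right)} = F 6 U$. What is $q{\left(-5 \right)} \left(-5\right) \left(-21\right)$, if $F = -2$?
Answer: $6300$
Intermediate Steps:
$q{\left(U \right)} = - 12 U$ ($q{\left(U \right)} = \left(-2\right) 6 U = - 12 U$)
$q{\left(-5 \right)} \left(-5\right) \left(-21\right) = \left(-12\right) \left(-5\right) \left(-5\right) \left(-21\right) = 60 \left(-5\right) \left(-21\right) = \left(-300\right) \left(-21\right) = 6300$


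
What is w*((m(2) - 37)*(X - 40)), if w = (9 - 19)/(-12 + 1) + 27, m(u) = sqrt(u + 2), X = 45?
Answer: -53725/11 ≈ -4884.1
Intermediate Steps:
m(u) = sqrt(2 + u)
w = 307/11 (w = -10/(-11) + 27 = -10*(-1/11) + 27 = 10/11 + 27 = 307/11 ≈ 27.909)
w*((m(2) - 37)*(X - 40)) = 307*((sqrt(2 + 2) - 37)*(45 - 40))/11 = 307*((sqrt(4) - 37)*5)/11 = 307*((2 - 37)*5)/11 = 307*(-35*5)/11 = (307/11)*(-175) = -53725/11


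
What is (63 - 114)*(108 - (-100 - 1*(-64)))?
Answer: -7344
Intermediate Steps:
(63 - 114)*(108 - (-100 - 1*(-64))) = -51*(108 - (-100 + 64)) = -51*(108 - 1*(-36)) = -51*(108 + 36) = -51*144 = -7344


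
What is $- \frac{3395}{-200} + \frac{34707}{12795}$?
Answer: $\frac{671739}{34120} \approx 19.688$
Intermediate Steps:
$- \frac{3395}{-200} + \frac{34707}{12795} = \left(-3395\right) \left(- \frac{1}{200}\right) + 34707 \cdot \frac{1}{12795} = \frac{679}{40} + \frac{11569}{4265} = \frac{671739}{34120}$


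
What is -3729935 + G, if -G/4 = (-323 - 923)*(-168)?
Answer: -4567247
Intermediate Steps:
G = -837312 (G = -4*(-323 - 923)*(-168) = -(-4984)*(-168) = -4*209328 = -837312)
-3729935 + G = -3729935 - 837312 = -4567247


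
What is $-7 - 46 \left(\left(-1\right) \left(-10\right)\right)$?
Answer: $-467$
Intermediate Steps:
$-7 - 46 \left(\left(-1\right) \left(-10\right)\right) = -7 - 460 = -467$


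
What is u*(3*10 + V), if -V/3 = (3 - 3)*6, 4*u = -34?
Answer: -255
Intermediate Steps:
u = -17/2 (u = (¼)*(-34) = -17/2 ≈ -8.5000)
V = 0 (V = -3*(3 - 3)*6 = -0*6 = -3*0 = 0)
u*(3*10 + V) = -17*(3*10 + 0)/2 = -17*(30 + 0)/2 = -17/2*30 = -255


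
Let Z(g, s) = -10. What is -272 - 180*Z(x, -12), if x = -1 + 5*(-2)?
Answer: 1528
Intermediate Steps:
x = -11 (x = -1 - 10 = -11)
-272 - 180*Z(x, -12) = -272 - 180*(-10) = -272 + 1800 = 1528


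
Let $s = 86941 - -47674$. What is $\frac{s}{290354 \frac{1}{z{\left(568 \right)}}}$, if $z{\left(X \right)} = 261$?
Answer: $\frac{35134515}{290354} \approx 121.01$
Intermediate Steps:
$s = 134615$ ($s = 86941 + \left(-74502 + 122176\right) = 86941 + 47674 = 134615$)
$\frac{s}{290354 \frac{1}{z{\left(568 \right)}}} = \frac{134615}{290354 \cdot \frac{1}{261}} = \frac{134615}{\frac{290354}{261}} = 134615 \cdot \frac{261}{290354} = \frac{35134515}{290354}$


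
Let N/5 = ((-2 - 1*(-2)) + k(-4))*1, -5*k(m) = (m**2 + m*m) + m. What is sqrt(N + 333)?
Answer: sqrt(305) ≈ 17.464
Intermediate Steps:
k(m) = -2*m**2/5 - m/5 (k(m) = -((m**2 + m*m) + m)/5 = -((m**2 + m**2) + m)/5 = -(2*m**2 + m)/5 = -(m + 2*m**2)/5 = -2*m**2/5 - m/5)
N = -28 (N = 5*(((-2 - 1*(-2)) - 1/5*(-4)*(1 + 2*(-4)))*1) = 5*(((-2 + 2) - 1/5*(-4)*(1 - 8))*1) = 5*((0 - 1/5*(-4)*(-7))*1) = 5*((0 - 28/5)*1) = 5*(-28/5*1) = 5*(-28/5) = -28)
sqrt(N + 333) = sqrt(-28 + 333) = sqrt(305)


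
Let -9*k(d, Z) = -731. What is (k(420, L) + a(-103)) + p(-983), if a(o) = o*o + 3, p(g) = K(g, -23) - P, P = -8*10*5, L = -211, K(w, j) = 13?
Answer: 99956/9 ≈ 11106.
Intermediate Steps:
k(d, Z) = 731/9 (k(d, Z) = -1/9*(-731) = 731/9)
P = -400 (P = -80*5 = -400)
p(g) = 413 (p(g) = 13 - 1*(-400) = 13 + 400 = 413)
a(o) = 3 + o**2 (a(o) = o**2 + 3 = 3 + o**2)
(k(420, L) + a(-103)) + p(-983) = (731/9 + (3 + (-103)**2)) + 413 = (731/9 + (3 + 10609)) + 413 = (731/9 + 10612) + 413 = 96239/9 + 413 = 99956/9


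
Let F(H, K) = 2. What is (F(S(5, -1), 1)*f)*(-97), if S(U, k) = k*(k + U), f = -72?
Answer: 13968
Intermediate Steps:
S(U, k) = k*(U + k)
(F(S(5, -1), 1)*f)*(-97) = (2*(-72))*(-97) = -144*(-97) = 13968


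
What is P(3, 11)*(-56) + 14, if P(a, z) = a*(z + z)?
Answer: -3682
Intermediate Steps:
P(a, z) = 2*a*z (P(a, z) = a*(2*z) = 2*a*z)
P(3, 11)*(-56) + 14 = (2*3*11)*(-56) + 14 = 66*(-56) + 14 = -3696 + 14 = -3682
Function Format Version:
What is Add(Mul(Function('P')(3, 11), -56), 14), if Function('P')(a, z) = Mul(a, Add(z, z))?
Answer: -3682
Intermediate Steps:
Function('P')(a, z) = Mul(2, a, z) (Function('P')(a, z) = Mul(a, Mul(2, z)) = Mul(2, a, z))
Add(Mul(Function('P')(3, 11), -56), 14) = Add(Mul(Mul(2, 3, 11), -56), 14) = Add(Mul(66, -56), 14) = Add(-3696, 14) = -3682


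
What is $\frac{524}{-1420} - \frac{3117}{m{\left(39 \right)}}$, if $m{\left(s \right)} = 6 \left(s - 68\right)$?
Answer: $\frac{361247}{20590} \approx 17.545$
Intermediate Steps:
$m{\left(s \right)} = -408 + 6 s$ ($m{\left(s \right)} = 6 \left(-68 + s\right) = -408 + 6 s$)
$\frac{524}{-1420} - \frac{3117}{m{\left(39 \right)}} = \frac{524}{-1420} - \frac{3117}{-408 + 6 \cdot 39} = 524 \left(- \frac{1}{1420}\right) - \frac{3117}{-408 + 234} = - \frac{131}{355} - \frac{3117}{-174} = - \frac{131}{355} - - \frac{1039}{58} = - \frac{131}{355} + \frac{1039}{58} = \frac{361247}{20590}$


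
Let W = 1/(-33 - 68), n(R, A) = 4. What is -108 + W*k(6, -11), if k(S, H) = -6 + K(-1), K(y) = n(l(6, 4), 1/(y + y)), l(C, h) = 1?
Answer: -10906/101 ≈ -107.98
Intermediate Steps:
K(y) = 4
k(S, H) = -2 (k(S, H) = -6 + 4 = -2)
W = -1/101 (W = 1/(-101) = -1/101 ≈ -0.0099010)
-108 + W*k(6, -11) = -108 - 1/101*(-2) = -108 + 2/101 = -10906/101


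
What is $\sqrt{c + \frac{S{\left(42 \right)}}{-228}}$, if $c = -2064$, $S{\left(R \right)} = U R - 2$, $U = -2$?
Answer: $\frac{i \sqrt{26818842}}{114} \approx 45.427 i$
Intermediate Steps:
$S{\left(R \right)} = -2 - 2 R$ ($S{\left(R \right)} = - 2 R - 2 = -2 - 2 R$)
$\sqrt{c + \frac{S{\left(42 \right)}}{-228}} = \sqrt{-2064 + \frac{-2 - 84}{-228}} = \sqrt{-2064 + \left(-2 - 84\right) \left(- \frac{1}{228}\right)} = \sqrt{-2064 - - \frac{43}{114}} = \sqrt{-2064 + \frac{43}{114}} = \sqrt{- \frac{235253}{114}} = \frac{i \sqrt{26818842}}{114}$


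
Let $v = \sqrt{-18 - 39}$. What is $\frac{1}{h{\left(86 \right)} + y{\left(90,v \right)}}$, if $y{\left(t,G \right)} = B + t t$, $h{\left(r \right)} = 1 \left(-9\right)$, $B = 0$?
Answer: $\frac{1}{8091} \approx 0.00012359$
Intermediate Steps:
$v = i \sqrt{57}$ ($v = \sqrt{-57} = i \sqrt{57} \approx 7.5498 i$)
$h{\left(r \right)} = -9$
$y{\left(t,G \right)} = t^{2}$ ($y{\left(t,G \right)} = 0 + t t = 0 + t^{2} = t^{2}$)
$\frac{1}{h{\left(86 \right)} + y{\left(90,v \right)}} = \frac{1}{-9 + 90^{2}} = \frac{1}{-9 + 8100} = \frac{1}{8091}$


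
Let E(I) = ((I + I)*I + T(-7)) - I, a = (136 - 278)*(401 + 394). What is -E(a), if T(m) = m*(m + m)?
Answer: -25488417188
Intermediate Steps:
T(m) = 2*m² (T(m) = m*(2*m) = 2*m²)
a = -112890 (a = -142*795 = -112890)
E(I) = 98 - I + 2*I² (E(I) = ((I + I)*I + 2*(-7)²) - I = ((2*I)*I + 2*49) - I = (2*I² + 98) - I = (98 + 2*I²) - I = 98 - I + 2*I²)
-E(a) = -(98 - 1*(-112890) + 2*(-112890)²) = -(98 + 112890 + 2*12744152100) = -(98 + 112890 + 25488304200) = -1*25488417188 = -25488417188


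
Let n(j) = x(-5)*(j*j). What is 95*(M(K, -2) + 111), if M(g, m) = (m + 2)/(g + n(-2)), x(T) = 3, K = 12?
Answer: 10545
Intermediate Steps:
n(j) = 3*j**2 (n(j) = 3*(j*j) = 3*j**2)
M(g, m) = (2 + m)/(12 + g) (M(g, m) = (m + 2)/(g + 3*(-2)**2) = (2 + m)/(g + 3*4) = (2 + m)/(g + 12) = (2 + m)/(12 + g))
95*(M(K, -2) + 111) = 95*((2 - 2)/(12 + 12) + 111) = 95*(0/24 + 111) = 95*((1/24)*0 + 111) = 95*(0 + 111) = 95*111 = 10545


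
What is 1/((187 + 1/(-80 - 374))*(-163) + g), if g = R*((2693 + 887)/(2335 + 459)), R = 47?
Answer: -634238/19293785747 ≈ -3.2873e-5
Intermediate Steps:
g = 84130/1397 (g = 47*((2693 + 887)/(2335 + 459)) = 47*(3580/2794) = 47*(3580*(1/2794)) = 47*(1790/1397) = 84130/1397 ≈ 60.222)
1/((187 + 1/(-80 - 374))*(-163) + g) = 1/((187 + 1/(-80 - 374))*(-163) + 84130/1397) = 1/((187 + 1/(-454))*(-163) + 84130/1397) = 1/((187 - 1/454)*(-163) + 84130/1397) = 1/((84897/454)*(-163) + 84130/1397) = 1/(-13838211/454 + 84130/1397) = 1/(-19293785747/634238) = -634238/19293785747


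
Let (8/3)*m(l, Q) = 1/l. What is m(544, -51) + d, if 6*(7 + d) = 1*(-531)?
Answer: -415613/4352 ≈ -95.499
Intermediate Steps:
d = -191/2 (d = -7 + (1*(-531))/6 = -7 + (⅙)*(-531) = -7 - 177/2 = -191/2 ≈ -95.500)
m(l, Q) = 3/(8*l)
m(544, -51) + d = (3/8)/544 - 191/2 = (3/8)*(1/544) - 191/2 = 3/4352 - 191/2 = -415613/4352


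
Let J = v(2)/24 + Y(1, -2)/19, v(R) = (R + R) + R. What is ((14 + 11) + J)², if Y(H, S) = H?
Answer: 3697929/5776 ≈ 640.22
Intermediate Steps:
v(R) = 3*R (v(R) = 2*R + R = 3*R)
J = 23/76 (J = (3*2)/24 + 1/19 = 6*(1/24) + 1*(1/19) = ¼ + 1/19 = 23/76 ≈ 0.30263)
((14 + 11) + J)² = ((14 + 11) + 23/76)² = (25 + 23/76)² = (1923/76)² = 3697929/5776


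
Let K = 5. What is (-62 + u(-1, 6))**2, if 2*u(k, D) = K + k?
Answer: 3600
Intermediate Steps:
u(k, D) = 5/2 + k/2 (u(k, D) = (5 + k)/2 = 5/2 + k/2)
(-62 + u(-1, 6))**2 = (-62 + (5/2 + (1/2)*(-1)))**2 = (-62 + (5/2 - 1/2))**2 = (-62 + 2)**2 = (-60)**2 = 3600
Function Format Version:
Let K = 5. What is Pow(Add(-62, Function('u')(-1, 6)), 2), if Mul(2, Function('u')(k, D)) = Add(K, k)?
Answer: 3600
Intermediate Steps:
Function('u')(k, D) = Add(Rational(5, 2), Mul(Rational(1, 2), k)) (Function('u')(k, D) = Mul(Rational(1, 2), Add(5, k)) = Add(Rational(5, 2), Mul(Rational(1, 2), k)))
Pow(Add(-62, Function('u')(-1, 6)), 2) = Pow(Add(-62, Add(Rational(5, 2), Mul(Rational(1, 2), -1))), 2) = Pow(Add(-62, Add(Rational(5, 2), Rational(-1, 2))), 2) = Pow(Add(-62, 2), 2) = Pow(-60, 2) = 3600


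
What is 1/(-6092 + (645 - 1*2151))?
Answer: -1/7598 ≈ -0.00013161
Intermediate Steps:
1/(-6092 + (645 - 1*2151)) = 1/(-6092 + (645 - 2151)) = 1/(-6092 - 1506) = 1/(-7598) = -1/7598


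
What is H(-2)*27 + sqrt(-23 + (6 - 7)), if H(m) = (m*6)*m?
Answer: 648 + 2*I*sqrt(6) ≈ 648.0 + 4.899*I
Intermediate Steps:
H(m) = 6*m**2 (H(m) = (6*m)*m = 6*m**2)
H(-2)*27 + sqrt(-23 + (6 - 7)) = (6*(-2)**2)*27 + sqrt(-23 + (6 - 7)) = (6*4)*27 + sqrt(-23 - 1) = 24*27 + sqrt(-24) = 648 + 2*I*sqrt(6)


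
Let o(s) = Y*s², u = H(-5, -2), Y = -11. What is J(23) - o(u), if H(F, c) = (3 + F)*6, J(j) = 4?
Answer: 1588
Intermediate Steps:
H(F, c) = 18 + 6*F
u = -12 (u = 18 + 6*(-5) = 18 - 30 = -12)
o(s) = -11*s²
J(23) - o(u) = 4 - (-11)*(-12)² = 4 - (-11)*144 = 4 - 1*(-1584) = 4 + 1584 = 1588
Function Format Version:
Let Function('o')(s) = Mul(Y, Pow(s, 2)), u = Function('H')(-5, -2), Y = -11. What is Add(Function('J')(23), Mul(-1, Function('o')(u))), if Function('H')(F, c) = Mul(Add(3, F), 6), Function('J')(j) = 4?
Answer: 1588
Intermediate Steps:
Function('H')(F, c) = Add(18, Mul(6, F))
u = -12 (u = Add(18, Mul(6, -5)) = Add(18, -30) = -12)
Function('o')(s) = Mul(-11, Pow(s, 2))
Add(Function('J')(23), Mul(-1, Function('o')(u))) = Add(4, Mul(-1, Mul(-11, Pow(-12, 2)))) = Add(4, Mul(-1, Mul(-11, 144))) = Add(4, Mul(-1, -1584)) = Add(4, 1584) = 1588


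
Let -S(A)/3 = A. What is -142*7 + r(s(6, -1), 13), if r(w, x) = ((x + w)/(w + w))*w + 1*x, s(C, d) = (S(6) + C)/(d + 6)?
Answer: -9757/10 ≈ -975.70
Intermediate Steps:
S(A) = -3*A
s(C, d) = (-18 + C)/(6 + d) (s(C, d) = (-3*6 + C)/(d + 6) = (-18 + C)/(6 + d))
r(w, x) = w/2 + 3*x/2 (r(w, x) = ((w + x)/((2*w)))*w + x = ((w + x)*(1/(2*w)))*w + x = ((w + x)/(2*w))*w + x = (w/2 + x/2) + x = w/2 + 3*x/2)
-142*7 + r(s(6, -1), 13) = -142*7 + (((-18 + 6)/(6 - 1))/2 + (3/2)*13) = -994 + ((-12/5)/2 + 39/2) = -994 + (((1/5)*(-12))/2 + 39/2) = -994 + ((1/2)*(-12/5) + 39/2) = -994 + (-6/5 + 39/2) = -994 + 183/10 = -9757/10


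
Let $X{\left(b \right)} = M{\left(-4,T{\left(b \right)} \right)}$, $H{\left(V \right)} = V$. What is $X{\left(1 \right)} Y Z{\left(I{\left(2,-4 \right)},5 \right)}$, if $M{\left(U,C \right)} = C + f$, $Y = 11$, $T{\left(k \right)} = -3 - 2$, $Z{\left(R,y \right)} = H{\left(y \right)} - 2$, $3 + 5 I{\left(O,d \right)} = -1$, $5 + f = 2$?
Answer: $-264$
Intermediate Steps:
$f = -3$ ($f = -5 + 2 = -3$)
$I{\left(O,d \right)} = - \frac{4}{5}$ ($I{\left(O,d \right)} = - \frac{3}{5} + \frac{1}{5} \left(-1\right) = - \frac{3}{5} - \frac{1}{5} = - \frac{4}{5}$)
$Z{\left(R,y \right)} = -2 + y$ ($Z{\left(R,y \right)} = y - 2 = -2 + y$)
$T{\left(k \right)} = -5$
$M{\left(U,C \right)} = -3 + C$ ($M{\left(U,C \right)} = C - 3 = -3 + C$)
$X{\left(b \right)} = -8$ ($X{\left(b \right)} = -3 - 5 = -8$)
$X{\left(1 \right)} Y Z{\left(I{\left(2,-4 \right)},5 \right)} = \left(-8\right) 11 \left(-2 + 5\right) = \left(-88\right) 3 = -264$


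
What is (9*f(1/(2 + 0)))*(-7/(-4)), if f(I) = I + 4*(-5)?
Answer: -2457/8 ≈ -307.13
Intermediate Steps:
f(I) = -20 + I (f(I) = I - 20 = -20 + I)
(9*f(1/(2 + 0)))*(-7/(-4)) = (9*(-20 + 1/(2 + 0)))*(-7/(-4)) = (9*(-20 + 1/2))*(-7*(-¼)) = (9*(-20 + ½))*(7/4) = (9*(-39/2))*(7/4) = -351/2*7/4 = -2457/8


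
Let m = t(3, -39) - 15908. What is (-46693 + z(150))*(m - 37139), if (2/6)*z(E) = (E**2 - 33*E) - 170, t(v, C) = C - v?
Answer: -289175783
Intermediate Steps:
z(E) = -510 - 99*E + 3*E**2 (z(E) = 3*((E**2 - 33*E) - 170) = 3*(-170 + E**2 - 33*E) = -510 - 99*E + 3*E**2)
m = -15950 (m = (-39 - 1*3) - 15908 = (-39 - 3) - 15908 = -42 - 15908 = -15950)
(-46693 + z(150))*(m - 37139) = (-46693 + (-510 - 99*150 + 3*150**2))*(-15950 - 37139) = (-46693 + (-510 - 14850 + 3*22500))*(-53089) = (-46693 + (-510 - 14850 + 67500))*(-53089) = (-46693 + 52140)*(-53089) = 5447*(-53089) = -289175783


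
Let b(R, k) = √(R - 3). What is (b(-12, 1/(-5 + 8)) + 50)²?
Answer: (50 + I*√15)² ≈ 2485.0 + 387.3*I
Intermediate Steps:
b(R, k) = √(-3 + R)
(b(-12, 1/(-5 + 8)) + 50)² = (√(-3 - 12) + 50)² = (√(-15) + 50)² = (I*√15 + 50)² = (50 + I*√15)²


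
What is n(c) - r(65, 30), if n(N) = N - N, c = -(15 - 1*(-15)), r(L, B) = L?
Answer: -65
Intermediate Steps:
c = -30 (c = -(15 + 15) = -1*30 = -30)
n(N) = 0
n(c) - r(65, 30) = 0 - 1*65 = 0 - 65 = -65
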